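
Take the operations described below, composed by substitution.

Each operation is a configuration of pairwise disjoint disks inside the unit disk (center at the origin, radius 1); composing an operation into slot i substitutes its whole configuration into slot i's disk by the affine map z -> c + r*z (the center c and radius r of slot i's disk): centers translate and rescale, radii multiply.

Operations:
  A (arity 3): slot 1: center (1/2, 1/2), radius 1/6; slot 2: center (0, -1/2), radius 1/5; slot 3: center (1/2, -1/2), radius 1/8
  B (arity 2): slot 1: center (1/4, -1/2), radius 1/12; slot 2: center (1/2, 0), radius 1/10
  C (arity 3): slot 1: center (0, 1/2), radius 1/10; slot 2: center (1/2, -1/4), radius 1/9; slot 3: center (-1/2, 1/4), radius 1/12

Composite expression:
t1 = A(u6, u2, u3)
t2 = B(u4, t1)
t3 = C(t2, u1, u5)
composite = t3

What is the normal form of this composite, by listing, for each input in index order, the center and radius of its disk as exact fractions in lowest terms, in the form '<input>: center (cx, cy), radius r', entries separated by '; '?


u1: center (1/2, -1/4), radius 1/9; u2: center (1/20, 99/200), radius 1/500; u3: center (11/200, 99/200), radius 1/800; u4: center (1/40, 9/20), radius 1/120; u5: center (-1/2, 1/4), radius 1/12; u6: center (11/200, 101/200), radius 1/600

Affine substitution under C: radii multiply and u-centers shift.
input u4: applying the 2 nested substitutions gives center (1/40, 9/20), radius 1/120
input u6: applying the 3 nested substitutions gives center (11/200, 101/200), radius 1/600
input u2: applying the 3 nested substitutions gives center (1/20, 99/200), radius 1/500
input u3: applying the 3 nested substitutions gives center (11/200, 99/200), radius 1/800
input u1: applying the 1 nested substitution gives center (1/2, -1/4), radius 1/9
input u5: applying the 1 nested substitution gives center (-1/2, 1/4), radius 1/12


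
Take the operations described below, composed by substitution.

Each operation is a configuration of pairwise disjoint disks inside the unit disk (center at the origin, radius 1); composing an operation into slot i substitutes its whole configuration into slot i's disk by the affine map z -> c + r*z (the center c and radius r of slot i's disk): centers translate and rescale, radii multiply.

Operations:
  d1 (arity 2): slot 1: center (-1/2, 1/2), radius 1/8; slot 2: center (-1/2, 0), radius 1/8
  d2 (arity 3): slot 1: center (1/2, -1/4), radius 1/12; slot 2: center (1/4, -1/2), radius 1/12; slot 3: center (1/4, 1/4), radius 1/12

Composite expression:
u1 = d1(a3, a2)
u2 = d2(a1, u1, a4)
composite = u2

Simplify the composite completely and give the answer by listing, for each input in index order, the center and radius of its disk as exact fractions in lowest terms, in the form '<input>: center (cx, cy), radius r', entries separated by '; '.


a1: center (1/2, -1/4), radius 1/12; a2: center (5/24, -1/2), radius 1/96; a3: center (5/24, -11/24), radius 1/96; a4: center (1/4, 1/4), radius 1/12

Follow each a-input down from d2: c' goes to c + r*c', radius to r*r'.
tracing a1 down its 1-map path: center (1/2, -1/4), radius 1/12
tracing a3 down its 2-map path: center (5/24, -11/24), radius 1/96
tracing a2 down its 2-map path: center (5/24, -1/2), radius 1/96
tracing a4 down its 1-map path: center (1/4, 1/4), radius 1/12


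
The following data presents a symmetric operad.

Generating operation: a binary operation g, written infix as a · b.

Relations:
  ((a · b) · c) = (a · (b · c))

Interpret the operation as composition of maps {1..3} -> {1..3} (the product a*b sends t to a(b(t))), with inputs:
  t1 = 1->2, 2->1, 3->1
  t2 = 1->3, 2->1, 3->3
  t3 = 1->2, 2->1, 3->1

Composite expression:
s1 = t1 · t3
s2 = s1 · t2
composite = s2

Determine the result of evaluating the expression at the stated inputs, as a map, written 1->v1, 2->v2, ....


(t1 · t3) = 1->1, 2->2, 3->2
((t1 · t3) · t2) = 1->2, 2->1, 3->2

1->2, 2->1, 3->2


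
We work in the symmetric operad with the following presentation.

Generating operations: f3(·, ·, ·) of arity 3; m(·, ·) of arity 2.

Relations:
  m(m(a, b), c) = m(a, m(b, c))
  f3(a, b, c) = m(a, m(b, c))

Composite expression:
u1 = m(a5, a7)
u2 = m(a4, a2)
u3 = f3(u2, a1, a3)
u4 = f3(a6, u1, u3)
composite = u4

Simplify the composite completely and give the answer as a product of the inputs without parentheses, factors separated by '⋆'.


a6 ⋆ a5 ⋆ a7 ⋆ a4 ⋆ a2 ⋆ a1 ⋆ a3


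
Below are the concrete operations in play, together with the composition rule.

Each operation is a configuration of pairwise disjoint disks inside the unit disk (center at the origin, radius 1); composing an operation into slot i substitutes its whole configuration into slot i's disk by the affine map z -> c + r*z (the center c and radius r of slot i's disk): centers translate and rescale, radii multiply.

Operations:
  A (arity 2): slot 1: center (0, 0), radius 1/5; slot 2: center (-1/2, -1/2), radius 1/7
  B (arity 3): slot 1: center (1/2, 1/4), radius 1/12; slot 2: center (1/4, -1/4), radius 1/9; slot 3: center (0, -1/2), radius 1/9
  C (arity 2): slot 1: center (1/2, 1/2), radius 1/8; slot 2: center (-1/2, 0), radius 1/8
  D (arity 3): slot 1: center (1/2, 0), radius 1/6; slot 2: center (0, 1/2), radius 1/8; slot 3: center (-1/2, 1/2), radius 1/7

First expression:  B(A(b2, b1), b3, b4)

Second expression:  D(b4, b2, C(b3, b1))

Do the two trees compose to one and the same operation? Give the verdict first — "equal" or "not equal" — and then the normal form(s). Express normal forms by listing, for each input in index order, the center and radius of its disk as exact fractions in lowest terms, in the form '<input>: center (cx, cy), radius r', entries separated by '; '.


not equal; first: b1: center (11/24, 5/24), radius 1/84; b2: center (1/2, 1/4), radius 1/60; b3: center (1/4, -1/4), radius 1/9; b4: center (0, -1/2), radius 1/9; second: b1: center (-4/7, 1/2), radius 1/56; b2: center (0, 1/2), radius 1/8; b3: center (-3/7, 4/7), radius 1/56; b4: center (1/2, 0), radius 1/6

Reducing the first expression gives b1: center (11/24, 5/24), radius 1/84; b2: center (1/2, 1/4), radius 1/60; b3: center (1/4, -1/4), radius 1/9; b4: center (0, -1/2), radius 1/9
Reducing the second expression gives b1: center (-4/7, 1/2), radius 1/56; b2: center (0, 1/2), radius 1/8; b3: center (-3/7, 4/7), radius 1/56; b4: center (1/2, 0), radius 1/6
Different reductions; not equal.


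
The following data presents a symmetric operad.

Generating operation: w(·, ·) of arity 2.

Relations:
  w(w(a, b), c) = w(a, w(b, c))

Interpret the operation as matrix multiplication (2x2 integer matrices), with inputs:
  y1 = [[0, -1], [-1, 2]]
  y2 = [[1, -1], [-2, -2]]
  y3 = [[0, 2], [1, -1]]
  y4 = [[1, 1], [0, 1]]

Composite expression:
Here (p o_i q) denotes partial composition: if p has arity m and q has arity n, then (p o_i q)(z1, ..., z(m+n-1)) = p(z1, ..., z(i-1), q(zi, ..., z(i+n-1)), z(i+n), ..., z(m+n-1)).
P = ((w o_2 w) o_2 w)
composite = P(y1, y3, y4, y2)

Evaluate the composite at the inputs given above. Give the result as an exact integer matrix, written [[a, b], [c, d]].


[[-1, 1], [6, 2]]

w(y3, y4) = [[0, 2], [1, 0]]
w(w(y3, y4), y2) = [[-4, -4], [1, -1]]
w(y1, w(w(y3, y4), y2)) = [[-1, 1], [6, 2]]


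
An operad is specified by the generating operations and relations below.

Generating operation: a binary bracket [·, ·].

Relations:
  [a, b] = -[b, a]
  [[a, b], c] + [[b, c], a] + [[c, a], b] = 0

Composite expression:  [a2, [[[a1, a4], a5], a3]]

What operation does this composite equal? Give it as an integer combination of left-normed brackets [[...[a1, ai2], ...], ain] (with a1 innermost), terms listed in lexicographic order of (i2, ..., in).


-[[[[a1, a4], a5], a3], a2]

In the tensor algebra, words opening a1 carry the a1-anchored form.
Composite bracket: [a2, [[[a1, a4], a5], a3]]
Each bracket splits as ab - ba, giving 16 signed words (2^4 = 16).
Keep just the words that open with a1:
  a1a4a5a3a2 (sign -1) contributes -[[[[a1, a4], a5], a3], a2]


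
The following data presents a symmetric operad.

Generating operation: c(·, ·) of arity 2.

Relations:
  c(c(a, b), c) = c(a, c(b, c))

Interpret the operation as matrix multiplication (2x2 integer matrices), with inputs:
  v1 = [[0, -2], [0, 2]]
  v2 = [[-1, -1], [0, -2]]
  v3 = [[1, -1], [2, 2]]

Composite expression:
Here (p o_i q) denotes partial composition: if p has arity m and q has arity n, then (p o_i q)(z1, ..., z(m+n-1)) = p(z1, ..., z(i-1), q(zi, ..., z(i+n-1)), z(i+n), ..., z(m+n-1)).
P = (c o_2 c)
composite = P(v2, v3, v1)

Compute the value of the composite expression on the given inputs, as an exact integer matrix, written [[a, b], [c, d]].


c(v3, v1) = [[0, -4], [0, 0]]
c(v2, c(v3, v1)) = [[0, 4], [0, 0]]

[[0, 4], [0, 0]]


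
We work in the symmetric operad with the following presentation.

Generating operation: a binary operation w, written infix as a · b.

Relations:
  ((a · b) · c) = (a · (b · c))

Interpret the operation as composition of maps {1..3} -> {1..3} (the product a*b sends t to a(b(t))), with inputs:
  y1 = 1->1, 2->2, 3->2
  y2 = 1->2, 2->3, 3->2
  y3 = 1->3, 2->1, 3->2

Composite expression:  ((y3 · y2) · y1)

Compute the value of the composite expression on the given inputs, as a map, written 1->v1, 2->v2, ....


1->1, 2->2, 3->2

(y3 · y2) = 1->1, 2->2, 3->1
((y3 · y2) · y1) = 1->1, 2->2, 3->2


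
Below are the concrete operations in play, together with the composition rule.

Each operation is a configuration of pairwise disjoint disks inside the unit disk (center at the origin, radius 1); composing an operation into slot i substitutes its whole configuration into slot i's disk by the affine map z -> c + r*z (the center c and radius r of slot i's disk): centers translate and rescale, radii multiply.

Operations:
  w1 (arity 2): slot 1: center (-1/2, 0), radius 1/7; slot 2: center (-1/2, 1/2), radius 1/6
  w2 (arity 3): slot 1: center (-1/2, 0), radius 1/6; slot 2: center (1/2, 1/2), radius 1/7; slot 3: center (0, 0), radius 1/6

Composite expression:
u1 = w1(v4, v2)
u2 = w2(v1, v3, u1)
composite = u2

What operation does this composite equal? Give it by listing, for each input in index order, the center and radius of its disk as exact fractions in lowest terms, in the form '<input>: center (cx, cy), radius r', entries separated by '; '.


v1: center (-1/2, 0), radius 1/6; v2: center (-1/12, 1/12), radius 1/36; v3: center (1/2, 1/2), radius 1/7; v4: center (-1/12, 0), radius 1/42

Only the slot chain above each v matters under w2; compose those maps.
input v1: applying the 1 nested substitution gives center (-1/2, 0), radius 1/6
input v3: applying the 1 nested substitution gives center (1/2, 1/2), radius 1/7
input v4: applying the 2 nested substitutions gives center (-1/12, 0), radius 1/42
input v2: applying the 2 nested substitutions gives center (-1/12, 1/12), radius 1/36


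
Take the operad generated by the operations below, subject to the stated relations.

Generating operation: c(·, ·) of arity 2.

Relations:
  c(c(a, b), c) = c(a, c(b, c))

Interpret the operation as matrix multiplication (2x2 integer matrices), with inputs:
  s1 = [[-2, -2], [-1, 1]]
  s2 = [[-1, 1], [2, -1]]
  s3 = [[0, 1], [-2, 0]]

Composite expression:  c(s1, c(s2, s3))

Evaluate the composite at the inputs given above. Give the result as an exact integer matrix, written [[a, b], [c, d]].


[[0, -2], [4, 3]]

c(s2, s3) = [[-2, -1], [2, 2]]
c(s1, c(s2, s3)) = [[0, -2], [4, 3]]


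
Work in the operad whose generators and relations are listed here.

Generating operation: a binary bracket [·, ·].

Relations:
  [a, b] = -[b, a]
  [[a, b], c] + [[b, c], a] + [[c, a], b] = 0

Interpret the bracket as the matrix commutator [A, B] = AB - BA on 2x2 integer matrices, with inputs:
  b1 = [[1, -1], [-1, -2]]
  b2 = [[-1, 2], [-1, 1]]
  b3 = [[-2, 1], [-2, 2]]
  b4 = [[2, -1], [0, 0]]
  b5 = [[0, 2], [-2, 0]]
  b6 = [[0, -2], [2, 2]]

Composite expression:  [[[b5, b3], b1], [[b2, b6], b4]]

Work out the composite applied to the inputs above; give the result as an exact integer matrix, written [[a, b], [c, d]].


[b5, b3] = [[-2, 8], [8, 2]]
[[b5, b3], b1] = [[0, -20], [20, 0]]
[b2, b6] = [[2, 8], [6, -2]]
[[b2, b6], b4] = [[6, -20], [12, -6]]
[[[b5, b3], b1], [[b2, b6], b4]] = [[160, 240], [240, -160]]

[[160, 240], [240, -160]]


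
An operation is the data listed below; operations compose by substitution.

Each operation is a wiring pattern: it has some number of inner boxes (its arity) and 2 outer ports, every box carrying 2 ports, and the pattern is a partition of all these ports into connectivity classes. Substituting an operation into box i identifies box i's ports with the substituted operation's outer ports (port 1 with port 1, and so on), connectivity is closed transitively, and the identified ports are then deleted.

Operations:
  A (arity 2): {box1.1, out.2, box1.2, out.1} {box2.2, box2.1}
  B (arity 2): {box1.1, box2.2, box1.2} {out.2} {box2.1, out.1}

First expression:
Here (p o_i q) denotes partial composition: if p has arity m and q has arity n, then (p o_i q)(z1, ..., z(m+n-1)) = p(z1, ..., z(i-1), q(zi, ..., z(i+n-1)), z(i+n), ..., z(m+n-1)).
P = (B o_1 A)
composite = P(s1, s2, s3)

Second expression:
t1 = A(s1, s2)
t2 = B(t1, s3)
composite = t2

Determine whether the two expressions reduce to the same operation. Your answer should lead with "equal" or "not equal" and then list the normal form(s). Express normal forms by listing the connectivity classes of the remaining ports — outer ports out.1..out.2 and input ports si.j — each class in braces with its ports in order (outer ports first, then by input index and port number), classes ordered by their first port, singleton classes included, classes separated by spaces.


The first expression reduces to {out.1, s3.1} {out.2} {s1.1, s1.2, s3.2} {s2.1, s2.2}
The second expression reduces to {out.1, s3.1} {out.2} {s1.1, s1.2, s3.2} {s2.1, s2.2}
One common form — equal.

equal: each reduces to {out.1, s3.1} {out.2} {s1.1, s1.2, s3.2} {s2.1, s2.2}


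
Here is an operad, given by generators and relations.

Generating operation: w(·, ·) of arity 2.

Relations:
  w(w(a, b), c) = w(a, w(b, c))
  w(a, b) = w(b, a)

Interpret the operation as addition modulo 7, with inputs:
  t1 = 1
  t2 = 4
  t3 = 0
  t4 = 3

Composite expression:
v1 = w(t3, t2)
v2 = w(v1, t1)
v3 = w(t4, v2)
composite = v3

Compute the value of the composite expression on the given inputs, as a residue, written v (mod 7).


1 (mod 7)

w(t3, t2) = 4
w(w(t3, t2), t1) = 5
w(t4, w(w(t3, t2), t1)) = 1


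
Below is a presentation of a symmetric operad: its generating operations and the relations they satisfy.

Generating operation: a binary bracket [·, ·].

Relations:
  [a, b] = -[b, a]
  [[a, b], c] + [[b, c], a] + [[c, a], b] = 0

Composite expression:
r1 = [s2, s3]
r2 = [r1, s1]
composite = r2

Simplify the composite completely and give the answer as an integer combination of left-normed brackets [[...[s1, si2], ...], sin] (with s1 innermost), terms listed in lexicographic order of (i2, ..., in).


Antisymmetry and Jacobi reduce to s1-anchored left-normed brackets.
Composite bracket: [[s2, s3], s1]
Applying ab - ba throughout gives 4 signed words (2^2 = 4).
The s1-initial words carry the normal form:
  s1s2s3 appears with sign -1, giving the term -[[s1, s2], s3]
  s1s3s2 appears with sign +1, giving the term +[[s1, s3], s2]

-[[s1, s2], s3] + [[s1, s3], s2]


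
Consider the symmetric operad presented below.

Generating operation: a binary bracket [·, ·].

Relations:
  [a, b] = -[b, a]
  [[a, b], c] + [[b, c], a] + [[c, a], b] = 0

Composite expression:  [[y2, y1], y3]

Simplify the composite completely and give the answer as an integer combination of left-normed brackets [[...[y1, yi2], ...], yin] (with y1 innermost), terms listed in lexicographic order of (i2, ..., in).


-[[y1, y2], y3]


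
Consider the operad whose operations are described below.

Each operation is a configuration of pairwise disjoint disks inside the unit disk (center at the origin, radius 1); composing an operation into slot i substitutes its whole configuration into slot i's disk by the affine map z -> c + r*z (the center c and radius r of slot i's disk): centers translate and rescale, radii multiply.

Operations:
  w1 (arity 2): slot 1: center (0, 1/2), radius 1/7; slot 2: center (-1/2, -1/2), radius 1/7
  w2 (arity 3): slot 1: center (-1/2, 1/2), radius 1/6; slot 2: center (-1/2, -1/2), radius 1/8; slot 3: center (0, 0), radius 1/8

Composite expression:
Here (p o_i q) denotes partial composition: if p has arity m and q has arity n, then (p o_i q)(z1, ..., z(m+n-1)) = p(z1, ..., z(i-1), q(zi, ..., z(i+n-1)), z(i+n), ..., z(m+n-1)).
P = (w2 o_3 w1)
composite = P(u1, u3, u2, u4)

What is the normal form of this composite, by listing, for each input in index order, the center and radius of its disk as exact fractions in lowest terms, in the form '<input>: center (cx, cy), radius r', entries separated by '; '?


Affine substitution under w2: radii multiply and u-centers shift.
input u1: composing its 1 substitution step yields center (-1/2, 1/2), radius 1/6
input u3: composing its 1 substitution step yields center (-1/2, -1/2), radius 1/8
input u2: composing its 2 substitution steps yields center (0, 1/16), radius 1/56
input u4: composing its 2 substitution steps yields center (-1/16, -1/16), radius 1/56

u1: center (-1/2, 1/2), radius 1/6; u2: center (0, 1/16), radius 1/56; u3: center (-1/2, -1/2), radius 1/8; u4: center (-1/16, -1/16), radius 1/56


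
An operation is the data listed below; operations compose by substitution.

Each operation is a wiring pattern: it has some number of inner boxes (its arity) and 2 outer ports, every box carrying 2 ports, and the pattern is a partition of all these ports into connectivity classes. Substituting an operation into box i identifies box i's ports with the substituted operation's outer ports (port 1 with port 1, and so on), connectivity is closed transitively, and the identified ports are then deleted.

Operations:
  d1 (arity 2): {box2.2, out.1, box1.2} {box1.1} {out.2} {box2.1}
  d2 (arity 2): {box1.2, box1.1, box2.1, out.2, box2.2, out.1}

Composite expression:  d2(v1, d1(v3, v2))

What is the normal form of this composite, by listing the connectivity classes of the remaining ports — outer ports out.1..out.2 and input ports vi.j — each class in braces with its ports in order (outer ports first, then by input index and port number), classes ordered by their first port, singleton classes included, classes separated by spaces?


{out.1, out.2, v1.1, v1.2, v2.2, v3.2} {v2.1} {v3.1}

Reachability decides: close wires over d2-identified ports.
through d1, on inputs (v3, v2): {out.1, v2.2, v3.2} {out.2} {v2.1} {v3.1} (out.j = stage outer ports)
through d2, on inputs (v1, v3, v2): {out.1, out.2, v1.1, v1.2, v2.2, v3.2} {v2.1} {v3.1} (out.j = stage outer ports)


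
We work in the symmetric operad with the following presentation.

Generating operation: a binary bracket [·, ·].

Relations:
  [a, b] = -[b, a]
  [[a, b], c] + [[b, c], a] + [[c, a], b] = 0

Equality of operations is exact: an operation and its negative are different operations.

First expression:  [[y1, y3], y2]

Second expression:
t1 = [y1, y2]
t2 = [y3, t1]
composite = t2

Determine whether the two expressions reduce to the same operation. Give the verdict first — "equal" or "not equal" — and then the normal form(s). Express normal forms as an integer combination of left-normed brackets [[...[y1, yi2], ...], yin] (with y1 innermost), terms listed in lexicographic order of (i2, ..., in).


not equal; first: [[y1, y3], y2]; second: -[[y1, y2], y3]

The first composite normalizes to [[y1, y3], y2]
The second composite normalizes to -[[y1, y2], y3]
The forms do not match — not equal.


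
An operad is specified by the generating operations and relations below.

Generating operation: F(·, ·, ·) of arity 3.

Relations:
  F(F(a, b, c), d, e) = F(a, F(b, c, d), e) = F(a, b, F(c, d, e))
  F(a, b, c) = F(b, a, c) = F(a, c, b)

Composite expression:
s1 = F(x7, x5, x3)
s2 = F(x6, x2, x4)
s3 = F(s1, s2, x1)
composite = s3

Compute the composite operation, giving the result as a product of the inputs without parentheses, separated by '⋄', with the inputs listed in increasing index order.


x1 ⋄ x2 ⋄ x3 ⋄ x4 ⋄ x5 ⋄ x6 ⋄ x7

Reordering under F is free, so list the x-inputs canonically.
F(x7, x5, x3) linearizes to x7 ⋄ x5 ⋄ x3
F(x6, x2, x4) linearizes to x6 ⋄ x2 ⋄ x4
F(F(x7, x5, x3), F(x6, x2, x4), x1) linearizes to x7 ⋄ x5 ⋄ x3 ⋄ x6 ⋄ x2 ⋄ x4 ⋄ x1
the factors in increasing index order: x1 ⋄ x2 ⋄ x3 ⋄ x4 ⋄ x5 ⋄ x6 ⋄ x7


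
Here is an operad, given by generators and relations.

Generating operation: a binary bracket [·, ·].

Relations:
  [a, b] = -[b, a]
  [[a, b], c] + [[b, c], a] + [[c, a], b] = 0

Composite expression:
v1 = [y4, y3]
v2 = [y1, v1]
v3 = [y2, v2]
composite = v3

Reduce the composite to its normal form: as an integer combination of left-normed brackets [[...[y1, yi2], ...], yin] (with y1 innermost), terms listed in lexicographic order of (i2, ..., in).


[[[y1, y3], y4], y2] - [[[y1, y4], y3], y2]

A multilinear Lie element is pinned by y1-initial words (y1 innermost).
Composite bracket: [y2, [y1, [y4, y3]]]
Applying ab - ba throughout gives 8 signed words (2^3 = 8).
The y1-initial words carry the normal form:
  sign of y1y3y4y2 is +1, so it contributes +[[[y1, y3], y4], y2]
  sign of y1y4y3y2 is -1, so it contributes -[[[y1, y4], y3], y2]


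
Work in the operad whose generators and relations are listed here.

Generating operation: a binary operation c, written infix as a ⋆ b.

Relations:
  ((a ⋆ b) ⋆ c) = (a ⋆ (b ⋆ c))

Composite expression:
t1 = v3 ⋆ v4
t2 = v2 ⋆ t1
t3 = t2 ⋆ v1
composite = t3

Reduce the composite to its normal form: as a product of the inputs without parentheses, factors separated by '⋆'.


v2 ⋆ v3 ⋆ v4 ⋆ v1

The c-tree's shape is irrelevant; the v-reading-order decides.
(v3 ⋆ v4) reduces to v3 ⋆ v4
(v2 ⋆ (v3 ⋆ v4)) reduces to v2 ⋆ v3 ⋆ v4
((v2 ⋆ (v3 ⋆ v4)) ⋆ v1) reduces to v2 ⋆ v3 ⋆ v4 ⋆ v1


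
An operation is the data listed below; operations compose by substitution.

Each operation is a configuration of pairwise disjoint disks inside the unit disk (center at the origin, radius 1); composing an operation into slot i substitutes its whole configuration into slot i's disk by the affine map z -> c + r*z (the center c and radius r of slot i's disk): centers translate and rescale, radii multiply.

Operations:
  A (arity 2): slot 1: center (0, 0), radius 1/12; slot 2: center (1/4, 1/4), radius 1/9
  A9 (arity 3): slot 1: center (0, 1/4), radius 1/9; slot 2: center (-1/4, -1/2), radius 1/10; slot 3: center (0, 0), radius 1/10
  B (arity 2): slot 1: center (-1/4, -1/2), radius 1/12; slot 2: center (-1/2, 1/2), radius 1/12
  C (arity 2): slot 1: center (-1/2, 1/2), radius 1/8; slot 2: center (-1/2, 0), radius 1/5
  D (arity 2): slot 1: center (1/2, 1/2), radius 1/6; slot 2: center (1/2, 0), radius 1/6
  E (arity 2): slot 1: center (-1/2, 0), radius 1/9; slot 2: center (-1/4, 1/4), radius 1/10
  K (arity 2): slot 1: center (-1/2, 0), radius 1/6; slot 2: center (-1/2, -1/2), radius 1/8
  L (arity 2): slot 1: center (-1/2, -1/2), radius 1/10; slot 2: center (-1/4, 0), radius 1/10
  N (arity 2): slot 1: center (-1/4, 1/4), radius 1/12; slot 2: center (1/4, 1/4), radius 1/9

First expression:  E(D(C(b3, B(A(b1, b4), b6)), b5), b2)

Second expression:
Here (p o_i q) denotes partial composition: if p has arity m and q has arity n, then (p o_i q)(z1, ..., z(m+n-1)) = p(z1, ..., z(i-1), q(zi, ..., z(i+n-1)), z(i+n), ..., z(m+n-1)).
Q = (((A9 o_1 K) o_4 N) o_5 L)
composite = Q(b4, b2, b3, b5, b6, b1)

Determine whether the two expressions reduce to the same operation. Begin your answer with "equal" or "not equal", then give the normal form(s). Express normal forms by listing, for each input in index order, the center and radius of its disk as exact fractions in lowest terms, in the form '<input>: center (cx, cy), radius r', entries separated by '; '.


not equal: they reduce to b1: center (-491/1080, 29/540), radius 1/38880; b2: center (-1/4, 1/4), radius 1/10; b3: center (-49/108, 7/108), radius 1/432; b4: center (-5891/12960, 697/12960), radius 1/29160; b5: center (-4/9, 0), radius 1/54; b6: center (-41/90, 31/540), radius 1/3240 and b1: center (1/45, 1/40), radius 1/900; b2: center (-1/18, 7/36), radius 1/72; b3: center (-1/4, -1/2), radius 1/10; b4: center (-1/18, 1/4), radius 1/54; b5: center (-1/40, 1/40), radius 1/120; b6: center (7/360, 7/360), radius 1/900

The first composite normalizes to b1: center (-491/1080, 29/540), radius 1/38880; b2: center (-1/4, 1/4), radius 1/10; b3: center (-49/108, 7/108), radius 1/432; b4: center (-5891/12960, 697/12960), radius 1/29160; b5: center (-4/9, 0), radius 1/54; b6: center (-41/90, 31/540), radius 1/3240
The second composite normalizes to b1: center (1/45, 1/40), radius 1/900; b2: center (-1/18, 7/36), radius 1/72; b3: center (-1/4, -1/2), radius 1/10; b4: center (-1/18, 1/4), radius 1/54; b5: center (-1/40, 1/40), radius 1/120; b6: center (7/360, 7/360), radius 1/900
The forms do not match — not equal.


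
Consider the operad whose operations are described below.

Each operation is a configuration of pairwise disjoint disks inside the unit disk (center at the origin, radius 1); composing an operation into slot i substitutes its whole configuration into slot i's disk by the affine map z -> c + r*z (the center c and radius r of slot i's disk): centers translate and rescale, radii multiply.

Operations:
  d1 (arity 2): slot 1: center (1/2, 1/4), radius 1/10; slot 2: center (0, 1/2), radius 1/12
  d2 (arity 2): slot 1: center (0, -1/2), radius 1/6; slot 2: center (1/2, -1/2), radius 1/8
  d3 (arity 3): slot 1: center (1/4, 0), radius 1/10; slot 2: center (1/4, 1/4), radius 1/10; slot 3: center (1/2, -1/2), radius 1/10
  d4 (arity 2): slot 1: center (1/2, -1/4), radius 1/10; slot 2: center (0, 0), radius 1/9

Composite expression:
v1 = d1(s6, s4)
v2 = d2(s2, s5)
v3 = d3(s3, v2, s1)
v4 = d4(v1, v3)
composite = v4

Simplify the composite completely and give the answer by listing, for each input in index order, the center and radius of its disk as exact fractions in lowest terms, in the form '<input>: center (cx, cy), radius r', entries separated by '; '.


s1: center (1/18, -1/18), radius 1/90; s2: center (1/36, 1/45), radius 1/540; s3: center (1/36, 0), radius 1/90; s4: center (1/2, -1/5), radius 1/120; s5: center (1/30, 1/45), radius 1/720; s6: center (11/20, -9/40), radius 1/100


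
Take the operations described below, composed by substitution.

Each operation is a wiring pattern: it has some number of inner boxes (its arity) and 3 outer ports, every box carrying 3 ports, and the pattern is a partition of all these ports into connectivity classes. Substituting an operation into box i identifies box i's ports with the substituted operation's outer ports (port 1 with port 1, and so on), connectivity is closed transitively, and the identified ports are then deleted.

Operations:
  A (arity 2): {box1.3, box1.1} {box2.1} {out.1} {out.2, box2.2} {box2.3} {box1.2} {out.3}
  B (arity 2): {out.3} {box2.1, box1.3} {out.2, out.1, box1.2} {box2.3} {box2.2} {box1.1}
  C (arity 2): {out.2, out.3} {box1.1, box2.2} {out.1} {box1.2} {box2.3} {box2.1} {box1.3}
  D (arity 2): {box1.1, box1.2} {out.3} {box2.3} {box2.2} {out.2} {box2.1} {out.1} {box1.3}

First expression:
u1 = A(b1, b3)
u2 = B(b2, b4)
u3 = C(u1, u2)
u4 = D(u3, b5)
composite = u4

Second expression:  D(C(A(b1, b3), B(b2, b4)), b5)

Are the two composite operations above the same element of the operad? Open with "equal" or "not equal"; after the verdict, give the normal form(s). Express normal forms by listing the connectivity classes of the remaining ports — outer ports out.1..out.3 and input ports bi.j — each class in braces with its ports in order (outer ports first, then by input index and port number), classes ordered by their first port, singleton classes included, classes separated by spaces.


equal: each reduces to {out.1} {out.2} {out.3} {b1.1, b1.3} {b1.2} {b2.1} {b2.2} {b2.3, b4.1} {b3.1} {b3.2} {b3.3} {b4.2} {b4.3} {b5.1} {b5.2} {b5.3}


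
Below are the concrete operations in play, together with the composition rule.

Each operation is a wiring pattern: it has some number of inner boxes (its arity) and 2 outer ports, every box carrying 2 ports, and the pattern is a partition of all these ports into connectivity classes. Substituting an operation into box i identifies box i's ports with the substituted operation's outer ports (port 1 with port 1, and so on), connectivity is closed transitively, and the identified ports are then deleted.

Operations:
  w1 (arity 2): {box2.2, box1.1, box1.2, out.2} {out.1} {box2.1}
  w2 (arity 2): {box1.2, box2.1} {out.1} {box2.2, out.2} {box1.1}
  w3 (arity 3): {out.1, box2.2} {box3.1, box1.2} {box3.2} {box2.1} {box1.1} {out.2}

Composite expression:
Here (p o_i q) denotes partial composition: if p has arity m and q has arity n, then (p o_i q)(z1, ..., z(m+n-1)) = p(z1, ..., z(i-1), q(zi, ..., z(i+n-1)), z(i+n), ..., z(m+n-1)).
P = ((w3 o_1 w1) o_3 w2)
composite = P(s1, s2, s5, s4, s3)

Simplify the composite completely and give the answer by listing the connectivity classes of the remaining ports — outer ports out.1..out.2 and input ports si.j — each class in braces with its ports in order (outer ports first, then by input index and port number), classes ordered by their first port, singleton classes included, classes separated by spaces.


{out.1, s4.2} {out.2} {s1.1, s1.2, s2.2, s3.1} {s2.1} {s3.2} {s4.1, s5.2} {s5.1}

Reachability decides: close wires over w3-identified ports.
stage w1: inputs (s1, s2), connectivity {out.1} {out.2, s1.1, s1.2, s2.2} {s2.1}, out.j its boundary
stage w2: inputs (s5, s4), connectivity {out.1} {out.2, s4.2} {s4.1, s5.2} {s5.1}, out.j its boundary
stage w3: inputs (s1, s2, s5, s4, s3), connectivity {out.1, s4.2} {out.2} {s1.1, s1.2, s2.2, s3.1} {s2.1} {s3.2} {s4.1, s5.2} {s5.1}, out.j its boundary


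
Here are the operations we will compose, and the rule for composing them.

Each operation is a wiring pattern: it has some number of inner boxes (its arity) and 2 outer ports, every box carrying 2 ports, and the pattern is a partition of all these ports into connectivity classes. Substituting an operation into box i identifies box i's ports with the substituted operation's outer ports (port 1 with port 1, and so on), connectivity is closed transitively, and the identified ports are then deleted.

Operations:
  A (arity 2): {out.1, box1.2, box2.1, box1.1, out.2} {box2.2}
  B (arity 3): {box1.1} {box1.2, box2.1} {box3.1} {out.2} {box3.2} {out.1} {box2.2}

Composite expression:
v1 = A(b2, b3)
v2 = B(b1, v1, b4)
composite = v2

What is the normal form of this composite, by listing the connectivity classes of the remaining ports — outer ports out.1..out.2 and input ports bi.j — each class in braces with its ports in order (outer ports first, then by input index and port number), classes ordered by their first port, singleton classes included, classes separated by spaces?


Reachability decides: close wires over B-identified ports.
after A, the pattern on (b2, b3) reads {out.1, out.2, b2.1, b2.2, b3.1} {b3.2} (out.j = its outer ports)
after B, the pattern on (b1, b2, b3, b4) reads {out.1} {out.2} {b1.1} {b1.2, b2.1, b2.2, b3.1} {b3.2} {b4.1} {b4.2} (out.j = its outer ports)

{out.1} {out.2} {b1.1} {b1.2, b2.1, b2.2, b3.1} {b3.2} {b4.1} {b4.2}


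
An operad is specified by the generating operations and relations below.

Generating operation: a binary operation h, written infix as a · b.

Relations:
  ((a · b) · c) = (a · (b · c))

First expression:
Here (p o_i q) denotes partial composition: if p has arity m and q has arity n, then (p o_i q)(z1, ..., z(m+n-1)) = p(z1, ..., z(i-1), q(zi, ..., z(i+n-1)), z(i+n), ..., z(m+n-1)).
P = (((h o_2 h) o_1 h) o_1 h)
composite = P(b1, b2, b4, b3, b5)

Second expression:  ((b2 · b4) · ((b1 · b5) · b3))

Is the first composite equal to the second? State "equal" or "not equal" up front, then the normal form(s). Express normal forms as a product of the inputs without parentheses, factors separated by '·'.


not equal: they reduce to b1 · b2 · b4 · b3 · b5 and b2 · b4 · b1 · b5 · b3

In normal form, the first expression is b1 · b2 · b4 · b3 · b5
In normal form, the second expression is b2 · b4 · b1 · b5 · b3
The forms do not match — not equal.


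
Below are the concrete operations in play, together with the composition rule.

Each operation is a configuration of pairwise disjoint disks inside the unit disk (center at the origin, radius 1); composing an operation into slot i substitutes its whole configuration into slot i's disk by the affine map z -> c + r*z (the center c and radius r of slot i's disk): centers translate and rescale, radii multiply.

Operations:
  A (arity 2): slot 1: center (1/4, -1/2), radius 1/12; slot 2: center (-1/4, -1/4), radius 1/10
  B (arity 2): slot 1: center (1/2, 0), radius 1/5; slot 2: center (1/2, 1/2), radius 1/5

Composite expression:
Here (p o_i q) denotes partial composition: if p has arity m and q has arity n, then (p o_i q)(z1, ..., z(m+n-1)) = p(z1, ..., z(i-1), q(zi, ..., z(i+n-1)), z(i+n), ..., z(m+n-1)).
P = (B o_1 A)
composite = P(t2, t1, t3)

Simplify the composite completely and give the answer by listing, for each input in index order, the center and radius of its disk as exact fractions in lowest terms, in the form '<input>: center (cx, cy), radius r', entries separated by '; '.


t1: center (9/20, -1/20), radius 1/50; t2: center (11/20, -1/10), radius 1/60; t3: center (1/2, 1/2), radius 1/5

Below B, radii multiply path by path; the t-disk centers shift.
input t2: composing its 2 substitution steps yields center (11/20, -1/10), radius 1/60
input t1: composing its 2 substitution steps yields center (9/20, -1/20), radius 1/50
input t3: composing its 1 substitution step yields center (1/2, 1/2), radius 1/5


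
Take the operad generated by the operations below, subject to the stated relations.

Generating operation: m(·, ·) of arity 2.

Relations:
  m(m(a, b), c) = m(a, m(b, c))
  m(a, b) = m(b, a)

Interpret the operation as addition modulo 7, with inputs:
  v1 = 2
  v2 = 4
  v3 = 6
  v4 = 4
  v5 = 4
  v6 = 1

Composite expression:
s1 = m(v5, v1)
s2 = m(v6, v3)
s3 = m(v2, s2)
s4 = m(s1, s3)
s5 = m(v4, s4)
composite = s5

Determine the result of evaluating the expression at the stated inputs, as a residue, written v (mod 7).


m(v5, v1) = 6
m(v6, v3) = 0
m(v2, m(v6, v3)) = 4
m(m(v5, v1), m(v2, m(v6, v3))) = 3
m(v4, m(m(v5, v1), m(v2, m(v6, v3)))) = 0

0 (mod 7)


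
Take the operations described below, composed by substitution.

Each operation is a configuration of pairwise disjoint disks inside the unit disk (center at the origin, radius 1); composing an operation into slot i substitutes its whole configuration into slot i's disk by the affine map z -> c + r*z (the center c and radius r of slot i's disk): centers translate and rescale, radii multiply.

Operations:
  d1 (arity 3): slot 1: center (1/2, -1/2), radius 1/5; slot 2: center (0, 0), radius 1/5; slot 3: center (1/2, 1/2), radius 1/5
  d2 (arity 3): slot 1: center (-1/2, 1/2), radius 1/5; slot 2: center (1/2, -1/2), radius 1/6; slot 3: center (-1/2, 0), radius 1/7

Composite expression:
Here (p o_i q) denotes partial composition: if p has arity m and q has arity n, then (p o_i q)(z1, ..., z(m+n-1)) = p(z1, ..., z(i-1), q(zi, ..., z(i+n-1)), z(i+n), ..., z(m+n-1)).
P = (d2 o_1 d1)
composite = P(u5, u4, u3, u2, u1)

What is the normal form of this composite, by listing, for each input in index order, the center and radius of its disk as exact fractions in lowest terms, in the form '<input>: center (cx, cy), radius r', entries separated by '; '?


u1: center (-1/2, 0), radius 1/7; u2: center (1/2, -1/2), radius 1/6; u3: center (-2/5, 3/5), radius 1/25; u4: center (-1/2, 1/2), radius 1/25; u5: center (-2/5, 2/5), radius 1/25

Only the slot chain above each u matters under d2; compose those maps.
tracing u5 down its 2-map path: center (-2/5, 2/5), radius 1/25
tracing u4 down its 2-map path: center (-1/2, 1/2), radius 1/25
tracing u3 down its 2-map path: center (-2/5, 3/5), radius 1/25
tracing u2 down its 1-map path: center (1/2, -1/2), radius 1/6
tracing u1 down its 1-map path: center (-1/2, 0), radius 1/7


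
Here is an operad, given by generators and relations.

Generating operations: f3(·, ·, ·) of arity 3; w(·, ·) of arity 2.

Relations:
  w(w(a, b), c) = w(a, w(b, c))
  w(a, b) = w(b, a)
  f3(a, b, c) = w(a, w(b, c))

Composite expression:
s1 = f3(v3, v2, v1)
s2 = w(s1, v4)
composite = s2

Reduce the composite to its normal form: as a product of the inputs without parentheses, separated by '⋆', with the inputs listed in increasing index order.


v1 ⋆ v2 ⋆ v3 ⋆ v4


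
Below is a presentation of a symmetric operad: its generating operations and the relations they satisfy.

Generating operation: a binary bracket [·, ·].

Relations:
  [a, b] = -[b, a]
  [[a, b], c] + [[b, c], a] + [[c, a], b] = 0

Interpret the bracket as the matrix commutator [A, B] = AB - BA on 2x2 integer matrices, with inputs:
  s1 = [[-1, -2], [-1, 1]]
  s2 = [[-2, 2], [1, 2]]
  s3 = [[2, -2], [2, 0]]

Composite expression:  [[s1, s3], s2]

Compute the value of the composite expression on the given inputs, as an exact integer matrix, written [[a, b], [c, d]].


[[4, 8], [4, -4]]

[s1, s3] = [[-6, 8], [2, 6]]
[[s1, s3], s2] = [[4, 8], [4, -4]]


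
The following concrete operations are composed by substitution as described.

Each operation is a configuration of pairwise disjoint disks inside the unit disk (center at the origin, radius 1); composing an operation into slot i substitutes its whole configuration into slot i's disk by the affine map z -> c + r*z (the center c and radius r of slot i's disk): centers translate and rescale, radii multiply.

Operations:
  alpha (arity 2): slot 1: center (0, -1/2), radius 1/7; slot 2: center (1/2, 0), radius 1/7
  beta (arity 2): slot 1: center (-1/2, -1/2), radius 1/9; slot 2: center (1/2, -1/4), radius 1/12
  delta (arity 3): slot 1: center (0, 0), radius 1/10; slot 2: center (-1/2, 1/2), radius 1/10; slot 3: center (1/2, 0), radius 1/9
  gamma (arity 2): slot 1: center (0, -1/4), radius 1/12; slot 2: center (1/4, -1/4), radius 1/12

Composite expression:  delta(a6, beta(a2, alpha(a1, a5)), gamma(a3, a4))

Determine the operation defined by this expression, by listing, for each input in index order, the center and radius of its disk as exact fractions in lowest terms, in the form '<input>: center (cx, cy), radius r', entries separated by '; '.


a1: center (-9/20, 113/240), radius 1/840; a2: center (-11/20, 9/20), radius 1/90; a3: center (1/2, -1/36), radius 1/108; a4: center (19/36, -1/36), radius 1/108; a5: center (-107/240, 19/40), radius 1/840; a6: center (0, 0), radius 1/10

Nesting under delta composes maps z -> c + r*z down each a-path.
for a6, the 1-step affine chain lands on center (0, 0), radius 1/10
for a2, the 2-step affine chain lands on center (-11/20, 9/20), radius 1/90
for a1, the 3-step affine chain lands on center (-9/20, 113/240), radius 1/840
for a5, the 3-step affine chain lands on center (-107/240, 19/40), radius 1/840
for a3, the 2-step affine chain lands on center (1/2, -1/36), radius 1/108
for a4, the 2-step affine chain lands on center (19/36, -1/36), radius 1/108


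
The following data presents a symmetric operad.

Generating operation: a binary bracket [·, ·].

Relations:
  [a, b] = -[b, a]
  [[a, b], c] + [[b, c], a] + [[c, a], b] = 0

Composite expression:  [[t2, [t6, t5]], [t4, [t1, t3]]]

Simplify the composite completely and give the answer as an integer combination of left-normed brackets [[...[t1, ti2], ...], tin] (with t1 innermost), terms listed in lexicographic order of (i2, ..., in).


-[[[[[t1, t3], t4], t2], t5], t6] + [[[[[t1, t3], t4], t2], t6], t5] + [[[[[t1, t3], t4], t5], t6], t2] - [[[[[t1, t3], t4], t6], t5], t2]

Antisymmetry and Jacobi reduce to t1-anchored left-normed brackets.
Composite bracket: [[t2, [t6, t5]], [t4, [t1, t3]]]
Expanding via [a, b] = ab - ba: 32 signed words (2^5 = 32).
Coefficients come from the t1-initial words:
  sign of t1t3t4t2t5t6 is -1, so it contributes -[[[[[t1, t3], t4], t2], t5], t6]
  sign of t1t3t4t2t6t5 is +1, so it contributes +[[[[[t1, t3], t4], t2], t6], t5]
  sign of t1t3t4t5t6t2 is +1, so it contributes +[[[[[t1, t3], t4], t5], t6], t2]
  sign of t1t3t4t6t5t2 is -1, so it contributes -[[[[[t1, t3], t4], t6], t5], t2]
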